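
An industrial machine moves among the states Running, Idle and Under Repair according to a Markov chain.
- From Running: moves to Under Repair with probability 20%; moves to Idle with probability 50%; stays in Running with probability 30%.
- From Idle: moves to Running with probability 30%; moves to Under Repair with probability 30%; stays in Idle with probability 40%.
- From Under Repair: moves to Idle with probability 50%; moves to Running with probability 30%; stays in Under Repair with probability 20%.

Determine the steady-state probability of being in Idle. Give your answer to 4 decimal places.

0.4545

Let the stationary distribution be π with π = πP and π_1 + π_2 + π_3 = 1.
π_1 = 0.3·π_1 + 0.3·π_2 + 0.3·π_3
π_2 = 0.5·π_1 + 0.4·π_2 + 0.5·π_3
Solving with the normalization constraint gives π = (0.3000, 0.4545, 0.2455).
So the stationary probability of Idle is 0.4545.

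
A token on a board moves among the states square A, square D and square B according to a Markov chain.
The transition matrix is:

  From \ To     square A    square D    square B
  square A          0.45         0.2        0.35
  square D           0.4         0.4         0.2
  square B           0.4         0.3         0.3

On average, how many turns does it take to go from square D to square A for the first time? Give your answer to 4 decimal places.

Let t(s) be the expected number of turns to first reach square A from state s, with t(square A) = 0. Conditioning on the first turn:
t(square D) = 1 + 0.4·t(square D) + 0.2·t(square B)
t(square B) = 1 + 0.3·t(square D) + 0.3·t(square B)
Solving: t(square D) = 2.5000, t(square B) = 2.5000.
Expected turns from square D to square A: 2.5000.

2.5000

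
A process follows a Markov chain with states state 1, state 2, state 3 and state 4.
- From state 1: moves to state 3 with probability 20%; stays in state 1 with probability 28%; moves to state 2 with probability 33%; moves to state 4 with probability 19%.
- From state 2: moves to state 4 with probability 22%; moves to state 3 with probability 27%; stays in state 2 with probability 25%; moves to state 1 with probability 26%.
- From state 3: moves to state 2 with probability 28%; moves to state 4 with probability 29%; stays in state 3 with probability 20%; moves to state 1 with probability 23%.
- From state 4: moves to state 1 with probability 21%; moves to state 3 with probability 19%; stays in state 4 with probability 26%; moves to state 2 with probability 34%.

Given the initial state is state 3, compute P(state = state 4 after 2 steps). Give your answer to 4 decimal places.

0.2387

Propagate the distribution vector 2 steps from state 3.
After 0 steps: (0.0000, 0.0000, 1.0000, 0.0000)
After 1 step: (0.2300, 0.2800, 0.2000, 0.2900)
After 2 steps: (0.2441, 0.3005, 0.2167, 0.2387)
P(in state 4 after 2 steps) = 0.2387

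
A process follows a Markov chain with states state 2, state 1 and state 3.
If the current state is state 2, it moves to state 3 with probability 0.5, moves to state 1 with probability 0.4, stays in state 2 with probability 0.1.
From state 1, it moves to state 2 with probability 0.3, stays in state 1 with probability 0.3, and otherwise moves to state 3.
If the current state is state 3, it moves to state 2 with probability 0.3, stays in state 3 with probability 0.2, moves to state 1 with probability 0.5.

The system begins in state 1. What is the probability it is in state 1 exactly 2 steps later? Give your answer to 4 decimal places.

Sum over the intermediate state after 1 step:
P = P(state 1→state 2)·P(state 2→state 1) + P(state 1→state 1)·P(state 1→state 1) + P(state 1→state 3)·P(state 3→state 1)
  = 0.3×0.4 + 0.3×0.3 + 0.4×0.5
  = 0.1200 + 0.0900 + 0.2000 = 0.4100

0.4100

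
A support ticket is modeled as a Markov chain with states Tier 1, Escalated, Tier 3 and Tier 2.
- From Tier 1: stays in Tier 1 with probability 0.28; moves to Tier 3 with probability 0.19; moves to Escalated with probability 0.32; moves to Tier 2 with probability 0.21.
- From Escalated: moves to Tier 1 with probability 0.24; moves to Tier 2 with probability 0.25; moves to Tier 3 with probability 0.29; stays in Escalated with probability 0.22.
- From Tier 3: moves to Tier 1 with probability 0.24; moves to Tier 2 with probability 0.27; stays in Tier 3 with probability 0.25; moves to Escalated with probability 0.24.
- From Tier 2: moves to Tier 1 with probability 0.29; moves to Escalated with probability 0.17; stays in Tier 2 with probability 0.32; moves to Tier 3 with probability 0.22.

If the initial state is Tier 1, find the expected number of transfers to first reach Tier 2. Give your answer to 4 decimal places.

4.2582

Let t(s) be the expected number of transfers to first reach Tier 2 from state s, with t(Tier 2) = 0. Conditioning on the first transfer:
t(Tier 1) = 1 + 0.28·t(Tier 1) + 0.32·t(Escalated) + 0.19·t(Tier 3)
t(Escalated) = 1 + 0.24·t(Tier 1) + 0.22·t(Escalated) + 0.29·t(Tier 3)
t(Tier 3) = 1 + 0.24·t(Tier 1) + 0.24·t(Escalated) + 0.25·t(Tier 3)
Solving: t(Tier 1) = 4.2582, t(Escalated) = 4.0800, t(Tier 3) = 4.0016.
Expected transfers from Tier 1 to Tier 2: 4.2582.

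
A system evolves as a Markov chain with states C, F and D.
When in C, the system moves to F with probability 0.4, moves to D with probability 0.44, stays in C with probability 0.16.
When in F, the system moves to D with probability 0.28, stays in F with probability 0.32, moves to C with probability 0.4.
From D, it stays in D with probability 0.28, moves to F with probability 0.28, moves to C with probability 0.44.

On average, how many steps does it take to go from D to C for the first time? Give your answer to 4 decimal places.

Let t(s) be the expected number of steps to first reach C from state s, with t(C) = 0. Conditioning on the first step:
t(F) = 1 + 0.32·t(F) + 0.28·t(D)
t(D) = 1 + 0.28·t(F) + 0.28·t(D)
Solving: t(F) = 2.4319, t(D) = 2.3346.
Expected steps from D to C: 2.3346.

2.3346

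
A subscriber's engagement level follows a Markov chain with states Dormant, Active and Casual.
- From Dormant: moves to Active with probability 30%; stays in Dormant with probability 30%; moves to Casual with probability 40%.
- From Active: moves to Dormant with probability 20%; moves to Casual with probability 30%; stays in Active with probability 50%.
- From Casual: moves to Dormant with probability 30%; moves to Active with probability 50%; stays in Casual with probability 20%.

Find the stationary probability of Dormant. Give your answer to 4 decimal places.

0.2551

Let the stationary distribution be π with π = πP and π_1 + π_2 + π_3 = 1.
π_1 = 0.3·π_1 + 0.2·π_2 + 0.3·π_3
π_2 = 0.3·π_1 + 0.5·π_2 + 0.5·π_3
Solving with the normalization constraint gives π = (0.2551, 0.4490, 0.2959).
So the stationary probability of Dormant is 0.2551.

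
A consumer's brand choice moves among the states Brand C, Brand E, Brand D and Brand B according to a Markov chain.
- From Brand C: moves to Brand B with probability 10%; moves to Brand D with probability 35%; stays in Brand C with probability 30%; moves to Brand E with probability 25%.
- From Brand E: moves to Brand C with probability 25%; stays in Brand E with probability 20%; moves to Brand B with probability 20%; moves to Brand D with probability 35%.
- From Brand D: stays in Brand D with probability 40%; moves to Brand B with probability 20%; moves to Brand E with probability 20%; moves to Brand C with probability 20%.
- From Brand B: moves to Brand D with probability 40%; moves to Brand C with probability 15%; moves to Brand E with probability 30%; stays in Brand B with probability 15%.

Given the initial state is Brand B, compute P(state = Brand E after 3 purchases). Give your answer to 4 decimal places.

0.2289

Propagate the distribution vector 3 purchases from Brand B.
After 0 purchases: (0.0000, 0.0000, 0.0000, 1.0000)
After 1 purchase: (0.1500, 0.3000, 0.4000, 0.1500)
After 2 purchases: (0.2225, 0.2225, 0.3775, 0.1775)
After 3 purchases: (0.2245, 0.2289, 0.3778, 0.1689)
P(in Brand E after 3 purchases) = 0.2289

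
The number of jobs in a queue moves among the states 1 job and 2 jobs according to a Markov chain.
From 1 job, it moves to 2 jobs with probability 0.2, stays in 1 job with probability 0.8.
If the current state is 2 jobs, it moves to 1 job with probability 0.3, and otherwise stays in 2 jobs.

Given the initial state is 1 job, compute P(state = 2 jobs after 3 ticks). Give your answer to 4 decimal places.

Propagate the distribution vector 3 ticks from 1 job.
After 0 ticks: (1.0000, 0.0000)
After 1 tick: (0.8000, 0.2000)
After 2 ticks: (0.7000, 0.3000)
After 3 ticks: (0.6500, 0.3500)
P(in 2 jobs after 3 ticks) = 0.3500

0.3500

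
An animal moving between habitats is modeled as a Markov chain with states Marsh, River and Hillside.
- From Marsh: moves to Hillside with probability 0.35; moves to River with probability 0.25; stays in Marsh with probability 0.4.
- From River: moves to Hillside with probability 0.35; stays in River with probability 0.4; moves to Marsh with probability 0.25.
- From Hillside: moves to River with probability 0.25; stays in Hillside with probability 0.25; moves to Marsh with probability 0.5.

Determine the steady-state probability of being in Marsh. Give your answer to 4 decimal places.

0.3877

Let the stationary distribution be π with π = πP and π_1 + π_2 + π_3 = 1.
π_1 = 0.4·π_1 + 0.25·π_2 + 0.5·π_3
π_2 = 0.25·π_1 + 0.4·π_2 + 0.25·π_3
Solving with the normalization constraint gives π = (0.3877, 0.2941, 0.3182).
So the stationary probability of Marsh is 0.3877.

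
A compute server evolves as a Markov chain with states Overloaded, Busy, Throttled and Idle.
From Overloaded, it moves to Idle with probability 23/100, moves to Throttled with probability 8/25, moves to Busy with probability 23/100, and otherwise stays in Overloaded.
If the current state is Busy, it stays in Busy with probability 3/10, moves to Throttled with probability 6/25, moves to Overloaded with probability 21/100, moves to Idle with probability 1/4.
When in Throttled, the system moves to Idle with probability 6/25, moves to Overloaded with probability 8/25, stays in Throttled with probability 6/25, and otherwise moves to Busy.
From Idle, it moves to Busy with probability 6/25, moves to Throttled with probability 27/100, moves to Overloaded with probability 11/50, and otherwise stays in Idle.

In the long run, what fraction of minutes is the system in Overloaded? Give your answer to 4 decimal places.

0.2443

Let the stationary distribution be π with π = πP and π_1 + π_2 + π_3 + π_4 = 1.
π_1 = 0.22·π_1 + 0.21·π_2 + 0.32·π_3 + 0.22·π_4
π_2 = 0.23·π_1 + 0.3·π_2 + 0.2·π_3 + 0.24·π_4
π_3 = 0.32·π_1 + 0.24·π_2 + 0.24·π_3 + 0.27·π_4
Solving with the normalization constraint gives π = (0.2443, 0.2414, 0.2670, 0.2474).
So the stationary probability of Overloaded is 0.2443.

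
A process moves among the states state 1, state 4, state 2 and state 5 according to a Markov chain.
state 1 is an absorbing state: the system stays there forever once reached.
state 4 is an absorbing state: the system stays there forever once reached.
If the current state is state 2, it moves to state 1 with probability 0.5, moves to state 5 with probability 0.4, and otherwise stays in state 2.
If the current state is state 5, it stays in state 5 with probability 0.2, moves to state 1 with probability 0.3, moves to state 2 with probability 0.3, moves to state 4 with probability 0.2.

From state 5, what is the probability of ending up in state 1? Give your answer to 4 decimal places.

0.7000

Let h(s) be the probability of absorption at state 1 starting from transient state s. Then h(state 1) = 1 and h(state 4) = 0. By first-step analysis:
h(state 2) = 0.5·1 + 0.1·h(state 2) + 0.4·h(state 5)
h(state 5) = 0.3·1 + 0.2·0 + 0.3·h(state 2) + 0.2·h(state 5)
Solving: h(state 2) = 0.8667, h(state 5) = 0.7000.
Starting from state 5, the probability is 0.7000.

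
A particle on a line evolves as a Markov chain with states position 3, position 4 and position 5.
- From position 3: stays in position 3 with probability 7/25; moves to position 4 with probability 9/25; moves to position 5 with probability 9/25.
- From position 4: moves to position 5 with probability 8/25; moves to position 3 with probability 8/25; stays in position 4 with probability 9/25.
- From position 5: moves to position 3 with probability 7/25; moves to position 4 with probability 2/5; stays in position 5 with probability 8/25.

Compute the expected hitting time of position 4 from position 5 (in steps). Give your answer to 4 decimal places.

2.5720

Let t(s) be the expected number of steps to first reach position 4 from state s, with t(position 4) = 0. Conditioning on the first step:
t(position 3) = 1 + 0.28·t(position 3) + 0.36·t(position 5)
t(position 5) = 1 + 0.28·t(position 3) + 0.32·t(position 5)
Solving: t(position 3) = 2.6749, t(position 5) = 2.5720.
Expected steps from position 5 to position 4: 2.5720.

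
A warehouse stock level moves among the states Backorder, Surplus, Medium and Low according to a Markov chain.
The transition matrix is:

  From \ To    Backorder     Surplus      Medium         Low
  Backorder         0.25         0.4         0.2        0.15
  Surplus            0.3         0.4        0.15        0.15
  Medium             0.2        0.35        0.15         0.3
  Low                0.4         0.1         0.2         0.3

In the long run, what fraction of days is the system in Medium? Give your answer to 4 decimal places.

Let the stationary distribution be π with π = πP and π_1 + π_2 + π_3 + π_4 = 1.
π_1 = 0.25·π_1 + 0.3·π_2 + 0.2·π_3 + 0.4·π_4
π_2 = 0.4·π_1 + 0.4·π_2 + 0.35·π_3 + 0.1·π_4
π_3 = 0.2·π_1 + 0.15·π_2 + 0.15·π_3 + 0.2·π_4
Solving with the normalization constraint gives π = (0.2888, 0.3291, 0.1748, 0.2073).
So the stationary probability of Medium is 0.1748.

0.1748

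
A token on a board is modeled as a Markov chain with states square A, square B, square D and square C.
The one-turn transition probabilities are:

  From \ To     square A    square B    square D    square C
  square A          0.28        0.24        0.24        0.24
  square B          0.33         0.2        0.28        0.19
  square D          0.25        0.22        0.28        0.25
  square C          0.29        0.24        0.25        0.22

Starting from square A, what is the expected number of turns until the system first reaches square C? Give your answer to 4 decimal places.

Let t(s) be the expected number of turns to first reach square C from state s, with t(square C) = 0. Conditioning on the first turn:
t(square A) = 1 + 0.28·t(square A) + 0.24·t(square B) + 0.24·t(square D)
t(square B) = 1 + 0.33·t(square A) + 0.2·t(square B) + 0.28·t(square D)
t(square D) = 1 + 0.25·t(square A) + 0.22·t(square B) + 0.28·t(square D)
Solving: t(square A) = 4.3233, t(square B) = 4.5292, t(square D) = 4.2740.
Expected turns from square A to square C: 4.3233.

4.3233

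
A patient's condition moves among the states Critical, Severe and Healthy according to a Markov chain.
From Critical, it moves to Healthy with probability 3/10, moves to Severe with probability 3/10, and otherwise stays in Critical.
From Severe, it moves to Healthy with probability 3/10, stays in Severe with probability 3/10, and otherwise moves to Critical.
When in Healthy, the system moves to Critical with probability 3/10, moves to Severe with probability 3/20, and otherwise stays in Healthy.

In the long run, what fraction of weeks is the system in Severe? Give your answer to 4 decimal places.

Let the stationary distribution be π with π = πP and π_1 + π_2 + π_3 = 1.
π_1 = 0.4·π_1 + 0.4·π_2 + 0.3·π_3
π_2 = 0.3·π_1 + 0.3·π_2 + 0.15·π_3
Solving with the normalization constraint gives π = (0.3600, 0.2400, 0.4000).
So the stationary probability of Severe is 0.2400.

0.2400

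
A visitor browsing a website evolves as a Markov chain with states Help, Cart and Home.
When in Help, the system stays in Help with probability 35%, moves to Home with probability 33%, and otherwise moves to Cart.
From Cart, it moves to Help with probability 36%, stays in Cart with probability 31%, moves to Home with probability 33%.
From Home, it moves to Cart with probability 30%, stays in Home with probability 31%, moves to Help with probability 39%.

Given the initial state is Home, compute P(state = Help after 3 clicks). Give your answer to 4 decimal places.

0.3661

Propagate the distribution vector 3 clicks from Home.
After 0 clicks: (0.0000, 0.0000, 1.0000)
After 1 click: (0.3900, 0.3000, 0.3100)
After 2 clicks: (0.3654, 0.3108, 0.3238)
After 3 clicks: (0.3661, 0.3104, 0.3235)
P(in Help after 3 clicks) = 0.3661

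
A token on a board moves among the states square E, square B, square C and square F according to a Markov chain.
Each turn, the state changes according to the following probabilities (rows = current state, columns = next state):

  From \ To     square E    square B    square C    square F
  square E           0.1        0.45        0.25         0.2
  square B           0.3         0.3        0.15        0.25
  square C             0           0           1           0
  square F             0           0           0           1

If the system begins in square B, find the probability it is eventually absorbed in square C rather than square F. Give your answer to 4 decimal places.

0.4242

Let h(s) be the probability of absorption at square C starting from transient state s. Then h(square C) = 1 and h(square F) = 0. By first-step analysis:
h(square E) = 0.1·h(square E) + 0.45·h(square B) + 0.25·1 + 0.2·0
h(square B) = 0.3·h(square E) + 0.3·h(square B) + 0.15·1 + 0.25·0
Solving: h(square E) = 0.4899, h(square B) = 0.4242.
Starting from square B, the probability is 0.4242.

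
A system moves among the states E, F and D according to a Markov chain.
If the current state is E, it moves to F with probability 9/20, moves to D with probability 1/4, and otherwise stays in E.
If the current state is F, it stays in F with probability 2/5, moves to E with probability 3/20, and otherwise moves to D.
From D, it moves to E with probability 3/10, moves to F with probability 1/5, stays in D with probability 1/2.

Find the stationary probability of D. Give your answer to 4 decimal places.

0.4209

Let the stationary distribution be π with π = πP and π_1 + π_2 + π_3 = 1.
π_1 = 0.3·π_1 + 0.15·π_2 + 0.3·π_3
π_2 = 0.45·π_1 + 0.4·π_2 + 0.2·π_3
Solving with the normalization constraint gives π = (0.2507, 0.3284, 0.4209).
So the stationary probability of D is 0.4209.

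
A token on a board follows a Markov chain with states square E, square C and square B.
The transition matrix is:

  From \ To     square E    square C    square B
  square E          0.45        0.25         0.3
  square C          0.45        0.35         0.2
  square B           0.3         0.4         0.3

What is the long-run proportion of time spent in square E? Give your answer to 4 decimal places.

Let the stationary distribution be π with π = πP and π_1 + π_2 + π_3 = 1.
π_1 = 0.45·π_1 + 0.45·π_2 + 0.3·π_3
π_2 = 0.25·π_1 + 0.35·π_2 + 0.4·π_3
Solving with the normalization constraint gives π = (0.4098, 0.3224, 0.2678).
So the stationary probability of square E is 0.4098.

0.4098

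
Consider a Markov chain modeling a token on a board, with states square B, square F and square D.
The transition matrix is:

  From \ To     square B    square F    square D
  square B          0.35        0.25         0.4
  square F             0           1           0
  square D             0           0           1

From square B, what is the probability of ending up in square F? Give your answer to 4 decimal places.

0.3846

Let h(s) be the probability of absorption at square F starting from transient state s. Then h(square F) = 1 and h(square D) = 0. By first-step analysis:
h(square B) = 0.35·h(square B) + 0.25·1 + 0.4·0
Solving: h(square B) = 0.3846.
Starting from square B, the probability is 0.3846.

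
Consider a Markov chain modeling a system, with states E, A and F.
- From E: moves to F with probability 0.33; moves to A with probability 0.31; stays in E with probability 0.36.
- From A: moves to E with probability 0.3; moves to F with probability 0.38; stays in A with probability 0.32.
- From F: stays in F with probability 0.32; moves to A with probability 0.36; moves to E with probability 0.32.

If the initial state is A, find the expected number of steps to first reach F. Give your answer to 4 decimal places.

2.7469

Let t(s) be the expected number of steps to first reach F from state s, with t(F) = 0. Conditioning on the first step:
t(E) = 1 + 0.36·t(E) + 0.31·t(A)
t(A) = 1 + 0.3·t(E) + 0.32·t(A)
Solving: t(E) = 2.8930, t(A) = 2.7469.
Expected steps from A to F: 2.7469.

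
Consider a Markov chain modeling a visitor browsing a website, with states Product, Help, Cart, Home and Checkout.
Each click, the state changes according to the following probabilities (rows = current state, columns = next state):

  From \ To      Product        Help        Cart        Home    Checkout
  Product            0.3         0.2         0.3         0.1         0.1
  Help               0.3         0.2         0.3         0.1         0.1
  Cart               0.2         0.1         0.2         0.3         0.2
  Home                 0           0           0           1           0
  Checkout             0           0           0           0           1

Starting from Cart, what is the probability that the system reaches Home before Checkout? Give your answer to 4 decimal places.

0.5806

Let h(s) be the probability of absorption at Home starting from transient state s. Then h(Home) = 1 and h(Checkout) = 0. By first-step analysis:
h(Product) = 0.3·h(Product) + 0.2·h(Help) + 0.3·h(Cart) + 0.1·1 + 0.1·0
h(Help) = 0.3·h(Product) + 0.2·h(Help) + 0.3·h(Cart) + 0.1·1 + 0.1·0
h(Cart) = 0.2·h(Product) + 0.1·h(Help) + 0.2·h(Cart) + 0.3·1 + 0.2·0
Solving: h(Product) = 0.5484, h(Help) = 0.5484, h(Cart) = 0.5806.
Starting from Cart, the probability is 0.5806.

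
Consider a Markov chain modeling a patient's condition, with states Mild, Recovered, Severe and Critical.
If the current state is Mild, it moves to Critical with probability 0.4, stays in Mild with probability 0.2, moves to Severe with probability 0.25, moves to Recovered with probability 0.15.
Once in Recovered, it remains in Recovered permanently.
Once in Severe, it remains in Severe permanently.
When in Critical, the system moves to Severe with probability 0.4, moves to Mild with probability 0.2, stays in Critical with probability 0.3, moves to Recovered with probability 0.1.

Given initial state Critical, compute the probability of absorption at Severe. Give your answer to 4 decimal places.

0.7708

Let h(s) be the probability of absorption at Severe starting from transient state s. Then h(Severe) = 1 and h(Recovered) = 0. By first-step analysis:
h(Mild) = 0.2·h(Mild) + 0.15·0 + 0.25·1 + 0.4·h(Critical)
h(Critical) = 0.2·h(Mild) + 0.1·0 + 0.4·1 + 0.3·h(Critical)
Solving: h(Mild) = 0.6979, h(Critical) = 0.7708.
Starting from Critical, the probability is 0.7708.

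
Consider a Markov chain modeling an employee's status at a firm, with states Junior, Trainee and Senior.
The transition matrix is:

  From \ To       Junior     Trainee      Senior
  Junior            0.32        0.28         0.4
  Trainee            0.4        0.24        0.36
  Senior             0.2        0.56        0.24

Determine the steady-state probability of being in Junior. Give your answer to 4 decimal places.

Let the stationary distribution be π with π = πP and π_1 + π_2 + π_3 = 1.
π_1 = 0.32·π_1 + 0.4·π_2 + 0.2·π_3
π_2 = 0.28·π_1 + 0.24·π_2 + 0.56·π_3
Solving with the normalization constraint gives π = (0.3088, 0.3587, 0.3325).
So the stationary probability of Junior is 0.3088.

0.3088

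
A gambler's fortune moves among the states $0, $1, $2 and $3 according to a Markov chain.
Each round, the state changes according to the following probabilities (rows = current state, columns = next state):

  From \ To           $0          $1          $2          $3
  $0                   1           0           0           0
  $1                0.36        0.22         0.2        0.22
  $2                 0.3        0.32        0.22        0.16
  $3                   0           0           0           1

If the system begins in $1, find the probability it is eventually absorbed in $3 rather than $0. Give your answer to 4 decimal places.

0.3740

Let h(s) be the probability of absorption at $3 starting from transient state s. Then h($3) = 1 and h($0) = 0. By first-step analysis:
h($1) = 0.36·0 + 0.22·h($1) + 0.2·h($2) + 0.22·1
h($2) = 0.3·0 + 0.32·h($1) + 0.22·h($2) + 0.16·1
Solving: h($1) = 0.3740, h($2) = 0.3586.
Starting from $1, the probability is 0.3740.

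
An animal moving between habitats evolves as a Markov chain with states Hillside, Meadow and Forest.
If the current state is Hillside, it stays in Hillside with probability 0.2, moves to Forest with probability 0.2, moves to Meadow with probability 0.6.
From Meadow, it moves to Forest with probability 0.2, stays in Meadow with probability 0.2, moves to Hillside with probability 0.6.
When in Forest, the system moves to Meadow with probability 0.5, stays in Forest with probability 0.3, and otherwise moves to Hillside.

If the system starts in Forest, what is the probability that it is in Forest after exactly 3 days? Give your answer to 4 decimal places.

0.2230

Propagate the distribution vector 3 days from Forest.
After 0 days: (0.0000, 0.0000, 1.0000)
After 1 day: (0.2000, 0.5000, 0.3000)
After 2 days: (0.4000, 0.3700, 0.2300)
After 3 days: (0.3480, 0.4290, 0.2230)
P(in Forest after 3 days) = 0.2230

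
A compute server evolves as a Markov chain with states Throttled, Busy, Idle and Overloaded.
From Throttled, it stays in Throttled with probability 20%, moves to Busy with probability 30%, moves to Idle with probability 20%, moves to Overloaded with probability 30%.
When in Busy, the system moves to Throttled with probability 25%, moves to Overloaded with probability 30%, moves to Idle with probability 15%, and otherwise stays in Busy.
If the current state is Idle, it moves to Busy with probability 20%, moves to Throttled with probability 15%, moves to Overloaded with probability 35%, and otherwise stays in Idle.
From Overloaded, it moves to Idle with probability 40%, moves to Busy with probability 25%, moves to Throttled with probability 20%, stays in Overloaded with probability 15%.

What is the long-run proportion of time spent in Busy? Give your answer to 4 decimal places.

0.2595

Let the stationary distribution be π with π = πP and π_1 + π_2 + π_3 + π_4 = 1.
π_1 = 0.2·π_1 + 0.25·π_2 + 0.15·π_3 + 0.2·π_4
π_2 = 0.3·π_1 + 0.3·π_2 + 0.2·π_3 + 0.25·π_4
π_3 = 0.2·π_1 + 0.15·π_2 + 0.3·π_3 + 0.4·π_4
Solving with the normalization constraint gives π = (0.1996, 0.2595, 0.2684, 0.2725).
So the stationary probability of Busy is 0.2595.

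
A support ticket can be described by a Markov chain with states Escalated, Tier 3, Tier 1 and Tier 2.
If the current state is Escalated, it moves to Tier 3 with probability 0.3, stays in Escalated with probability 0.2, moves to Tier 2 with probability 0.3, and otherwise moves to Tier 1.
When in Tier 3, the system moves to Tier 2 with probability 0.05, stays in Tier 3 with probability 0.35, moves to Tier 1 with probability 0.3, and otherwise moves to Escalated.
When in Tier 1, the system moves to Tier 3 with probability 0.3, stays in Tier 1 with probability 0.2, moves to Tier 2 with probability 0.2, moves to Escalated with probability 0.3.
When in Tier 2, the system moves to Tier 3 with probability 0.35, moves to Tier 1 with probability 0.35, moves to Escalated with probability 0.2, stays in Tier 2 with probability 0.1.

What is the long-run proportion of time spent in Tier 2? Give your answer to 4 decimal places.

Let the stationary distribution be π with π = πP and π_1 + π_2 + π_3 + π_4 = 1.
π_1 = 0.2·π_1 + 0.3·π_2 + 0.3·π_3 + 0.2·π_4
π_2 = 0.3·π_1 + 0.35·π_2 + 0.3·π_3 + 0.35·π_4
π_3 = 0.2·π_1 + 0.3·π_2 + 0.2·π_3 + 0.35·π_4
Solving with the normalization constraint gives π = (0.2581, 0.3243, 0.2566, 0.1611).
So the stationary probability of Tier 2 is 0.1611.

0.1611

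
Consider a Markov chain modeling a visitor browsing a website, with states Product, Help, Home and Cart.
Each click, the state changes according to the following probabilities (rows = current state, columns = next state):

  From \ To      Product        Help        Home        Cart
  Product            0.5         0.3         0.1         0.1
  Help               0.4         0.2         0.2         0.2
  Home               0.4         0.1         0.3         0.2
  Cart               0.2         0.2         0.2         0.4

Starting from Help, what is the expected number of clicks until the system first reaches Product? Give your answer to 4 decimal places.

Let t(s) be the expected number of clicks to first reach Product from state s, with t(Product) = 0. Conditioning on the first click:
t(Help) = 1 + 0.2·t(Help) + 0.2·t(Home) + 0.2·t(Cart)
t(Home) = 1 + 0.1·t(Help) + 0.3·t(Home) + 0.2·t(Cart)
t(Cart) = 1 + 0.2·t(Help) + 0.2·t(Home) + 0.4·t(Cart)
Solving: t(Help) = 2.8571, t(Home) = 2.8571, t(Cart) = 3.5714.
Expected clicks from Help to Product: 2.8571.

2.8571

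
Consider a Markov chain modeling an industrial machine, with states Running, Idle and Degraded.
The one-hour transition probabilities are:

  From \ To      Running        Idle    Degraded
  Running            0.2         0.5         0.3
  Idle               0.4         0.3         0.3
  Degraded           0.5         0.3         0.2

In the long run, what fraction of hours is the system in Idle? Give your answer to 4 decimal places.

0.3712

Let the stationary distribution be π with π = πP and π_1 + π_2 + π_3 = 1.
π_1 = 0.2·π_1 + 0.4·π_2 + 0.5·π_3
π_2 = 0.5·π_1 + 0.3·π_2 + 0.3·π_3
Solving with the normalization constraint gives π = (0.3561, 0.3712, 0.2727).
So the stationary probability of Idle is 0.3712.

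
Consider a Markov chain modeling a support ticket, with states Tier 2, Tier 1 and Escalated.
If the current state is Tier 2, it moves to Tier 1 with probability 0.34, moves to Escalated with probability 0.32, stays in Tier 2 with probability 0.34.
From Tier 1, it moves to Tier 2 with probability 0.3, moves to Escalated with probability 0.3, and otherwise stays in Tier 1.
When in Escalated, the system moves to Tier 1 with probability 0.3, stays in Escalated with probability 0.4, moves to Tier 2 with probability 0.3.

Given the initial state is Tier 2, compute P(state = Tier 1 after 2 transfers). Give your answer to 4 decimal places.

0.3476

Sum over the intermediate state after 1 transfer:
P = P(Tier 2→Tier 2)·P(Tier 2→Tier 1) + P(Tier 2→Tier 1)·P(Tier 1→Tier 1) + P(Tier 2→Escalated)·P(Escalated→Tier 1)
  = 0.34×0.34 + 0.34×0.4 + 0.32×0.3
  = 0.1156 + 0.1360 + 0.0960 = 0.3476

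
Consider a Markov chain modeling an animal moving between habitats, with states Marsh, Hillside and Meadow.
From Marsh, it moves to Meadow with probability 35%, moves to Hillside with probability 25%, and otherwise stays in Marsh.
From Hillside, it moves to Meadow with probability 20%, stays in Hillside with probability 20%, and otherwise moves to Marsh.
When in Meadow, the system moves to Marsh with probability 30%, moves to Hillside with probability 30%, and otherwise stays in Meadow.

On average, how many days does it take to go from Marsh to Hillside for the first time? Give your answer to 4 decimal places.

Let t(s) be the expected number of days to first reach Hillside from state s, with t(Hillside) = 0. Conditioning on the first day:
t(Marsh) = 1 + 0.4·t(Marsh) + 0.35·t(Meadow)
t(Meadow) = 1 + 0.3·t(Marsh) + 0.4·t(Meadow)
Solving: t(Marsh) = 3.7255, t(Meadow) = 3.5294.
Expected days from Marsh to Hillside: 3.7255.

3.7255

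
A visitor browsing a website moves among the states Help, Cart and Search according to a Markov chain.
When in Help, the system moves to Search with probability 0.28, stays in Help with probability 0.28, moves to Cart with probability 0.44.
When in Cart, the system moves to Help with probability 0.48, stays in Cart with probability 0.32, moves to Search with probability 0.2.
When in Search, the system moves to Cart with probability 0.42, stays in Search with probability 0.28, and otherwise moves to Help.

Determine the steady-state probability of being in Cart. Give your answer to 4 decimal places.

0.3884

Let the stationary distribution be π with π = πP and π_1 + π_2 + π_3 = 1.
π_1 = 0.28·π_1 + 0.48·π_2 + 0.3·π_3
π_2 = 0.44·π_1 + 0.32·π_2 + 0.42·π_3
Solving with the normalization constraint gives π = (0.3627, 0.3884, 0.2489).
So the stationary probability of Cart is 0.3884.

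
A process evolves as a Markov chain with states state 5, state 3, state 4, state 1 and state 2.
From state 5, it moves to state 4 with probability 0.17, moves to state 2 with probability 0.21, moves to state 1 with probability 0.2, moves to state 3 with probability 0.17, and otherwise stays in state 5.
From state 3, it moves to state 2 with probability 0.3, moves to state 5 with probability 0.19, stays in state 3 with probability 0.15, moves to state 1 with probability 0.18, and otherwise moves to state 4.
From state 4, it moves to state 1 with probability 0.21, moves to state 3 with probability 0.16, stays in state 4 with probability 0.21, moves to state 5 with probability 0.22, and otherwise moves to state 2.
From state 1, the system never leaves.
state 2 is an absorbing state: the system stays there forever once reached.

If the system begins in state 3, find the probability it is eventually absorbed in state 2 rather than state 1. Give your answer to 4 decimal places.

0.5810

Let h(s) be the probability of absorption at state 2 starting from transient state s. Then h(state 2) = 1 and h(state 1) = 0. By first-step analysis:
h(state 5) = 0.25·h(state 5) + 0.17·h(state 3) + 0.17·h(state 4) + 0.2·0 + 0.21·1
h(state 3) = 0.19·h(state 5) + 0.15·h(state 3) + 0.18·h(state 4) + 0.18·0 + 0.3·1
h(state 4) = 0.22·h(state 5) + 0.16·h(state 3) + 0.21·h(state 4) + 0.21·0 + 0.2·1
Solving: h(state 5) = 0.5291, h(state 3) = 0.5810, h(state 4) = 0.5182.
Starting from state 3, the probability is 0.5810.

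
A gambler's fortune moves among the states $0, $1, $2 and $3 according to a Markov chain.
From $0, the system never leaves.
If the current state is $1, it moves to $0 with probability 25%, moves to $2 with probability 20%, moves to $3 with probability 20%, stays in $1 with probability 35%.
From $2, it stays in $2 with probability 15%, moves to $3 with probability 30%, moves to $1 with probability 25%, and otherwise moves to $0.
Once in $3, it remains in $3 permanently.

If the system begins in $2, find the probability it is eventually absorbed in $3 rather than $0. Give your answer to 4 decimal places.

Let h(s) be the probability of absorption at $3 starting from transient state s. Then h($3) = 1 and h($0) = 0. By first-step analysis:
h($1) = 0.25·0 + 0.35·h($1) + 0.2·h($2) + 0.2·1
h($2) = 0.3·0 + 0.25·h($1) + 0.15·h($2) + 0.3·1
Solving: h($1) = 0.4577, h($2) = 0.4876.
Starting from $2, the probability is 0.4876.

0.4876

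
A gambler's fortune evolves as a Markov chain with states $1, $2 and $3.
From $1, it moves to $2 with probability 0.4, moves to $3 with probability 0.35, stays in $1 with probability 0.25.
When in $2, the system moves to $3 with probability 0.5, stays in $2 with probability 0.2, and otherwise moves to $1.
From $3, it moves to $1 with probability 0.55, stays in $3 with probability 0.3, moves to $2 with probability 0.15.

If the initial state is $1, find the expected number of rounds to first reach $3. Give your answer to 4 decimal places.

Let t(s) be the expected number of rounds to first reach $3 from state s, with t($3) = 0. Conditioning on the first round:
t($1) = 1 + 0.25·t($1) + 0.4·t($2)
t($2) = 1 + 0.3·t($1) + 0.2·t($2)
Solving: t($1) = 2.5000, t($2) = 2.1875.
Expected rounds from $1 to $3: 2.5000.

2.5000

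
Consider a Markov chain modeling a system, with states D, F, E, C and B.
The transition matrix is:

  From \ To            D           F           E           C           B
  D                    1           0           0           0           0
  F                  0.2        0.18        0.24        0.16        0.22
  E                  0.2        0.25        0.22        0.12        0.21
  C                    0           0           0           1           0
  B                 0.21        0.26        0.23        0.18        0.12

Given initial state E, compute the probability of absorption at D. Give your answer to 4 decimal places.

Let h(s) be the probability of absorption at D starting from transient state s. Then h(D) = 1 and h(C) = 0. By first-step analysis:
h(F) = 0.2·1 + 0.18·h(F) + 0.24·h(E) + 0.16·0 + 0.22·h(B)
h(E) = 0.2·1 + 0.25·h(F) + 0.22·h(E) + 0.12·0 + 0.21·h(B)
h(B) = 0.21·1 + 0.26·h(F) + 0.23·h(E) + 0.18·0 + 0.12·h(B)
Solving: h(F) = 0.5664, h(E) = 0.5887, h(B) = 0.5598.
Starting from E, the probability is 0.5887.

0.5887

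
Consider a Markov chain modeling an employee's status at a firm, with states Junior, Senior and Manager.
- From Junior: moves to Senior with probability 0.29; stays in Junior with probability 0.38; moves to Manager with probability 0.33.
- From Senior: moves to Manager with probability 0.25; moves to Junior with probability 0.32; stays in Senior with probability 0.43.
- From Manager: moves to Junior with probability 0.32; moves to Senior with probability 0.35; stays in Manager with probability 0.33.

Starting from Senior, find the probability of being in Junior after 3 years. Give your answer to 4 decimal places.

0.3404

Propagate the distribution vector 3 years from Senior.
After 0 years: (0.0000, 1.0000, 0.0000)
After 1 year: (0.3200, 0.4300, 0.2500)
After 2 years: (0.3392, 0.3652, 0.2956)
After 3 years: (0.3404, 0.3589, 0.3008)
P(in Junior after 3 years) = 0.3404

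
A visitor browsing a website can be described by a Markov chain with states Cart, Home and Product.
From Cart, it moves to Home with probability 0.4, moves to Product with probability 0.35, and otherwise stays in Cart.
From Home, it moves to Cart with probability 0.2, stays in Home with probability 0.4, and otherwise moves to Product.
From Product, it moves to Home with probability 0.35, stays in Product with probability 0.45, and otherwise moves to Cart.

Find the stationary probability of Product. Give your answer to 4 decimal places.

0.4100

Let the stationary distribution be π with π = πP and π_1 + π_2 + π_3 = 1.
π_1 = 0.25·π_1 + 0.2·π_2 + 0.2·π_3
π_2 = 0.4·π_1 + 0.4·π_2 + 0.35·π_3
Solving with the normalization constraint gives π = (0.2105, 0.3795, 0.4100).
So the stationary probability of Product is 0.4100.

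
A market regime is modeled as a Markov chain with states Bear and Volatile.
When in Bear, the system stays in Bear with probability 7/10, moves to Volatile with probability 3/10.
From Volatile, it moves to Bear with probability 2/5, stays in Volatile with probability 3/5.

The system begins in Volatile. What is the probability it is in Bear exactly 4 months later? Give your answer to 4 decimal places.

0.5668

Propagate the distribution vector 4 months from Volatile.
After 0 months: (0.0000, 1.0000)
After 1 month: (0.4000, 0.6000)
After 2 months: (0.5200, 0.4800)
After 3 months: (0.5560, 0.4440)
After 4 months: (0.5668, 0.4332)
P(in Bear after 4 months) = 0.5668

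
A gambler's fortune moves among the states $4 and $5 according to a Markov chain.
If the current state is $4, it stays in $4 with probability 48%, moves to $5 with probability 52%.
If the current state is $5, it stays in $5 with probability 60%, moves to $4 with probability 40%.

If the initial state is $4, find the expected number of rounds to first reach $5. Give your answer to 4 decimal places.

1.9231

Let t(s) be the expected number of rounds to first reach $5 from state s, with t($5) = 0. Conditioning on the first round:
t($4) = 1 + 0.48·t($4)
Solving: t($4) = 1.9231.
Expected rounds from $4 to $5: 1.9231.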